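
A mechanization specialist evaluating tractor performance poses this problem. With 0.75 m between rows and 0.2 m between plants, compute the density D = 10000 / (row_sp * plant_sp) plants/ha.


D = 10000 / (row_sp * plant_sp)
  = 10000 / (0.75 * 0.2)
  = 10000 / 0.1500
  = 66666.67 plants/ha


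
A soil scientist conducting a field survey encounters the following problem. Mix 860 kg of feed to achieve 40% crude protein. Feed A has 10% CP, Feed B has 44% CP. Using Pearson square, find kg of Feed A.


parts_A = CP_b - target = 44 - 40 = 4
parts_B = target - CP_a = 40 - 10 = 30
total_parts = 4 + 30 = 34
Feed A = 860 * 4 / 34 = 101.18 kg
Feed B = 860 * 30 / 34 = 758.82 kg

101.18 kg


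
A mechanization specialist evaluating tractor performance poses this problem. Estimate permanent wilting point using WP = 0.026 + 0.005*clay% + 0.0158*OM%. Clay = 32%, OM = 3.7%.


WP = 0.026 + 0.005*32 + 0.0158*3.7
   = 0.026 + 0.1600 + 0.0585
   = 0.2445


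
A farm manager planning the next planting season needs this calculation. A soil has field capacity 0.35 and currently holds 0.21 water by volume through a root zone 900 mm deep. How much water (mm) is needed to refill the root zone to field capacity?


SMD = (FC - theta) * D
    = (0.35 - 0.21) * 900
    = 0.140 * 900
    = 126 mm


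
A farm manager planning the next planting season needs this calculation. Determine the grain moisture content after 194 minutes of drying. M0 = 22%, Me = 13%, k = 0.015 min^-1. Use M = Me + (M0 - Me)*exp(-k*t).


M = Me + (M0 - Me) * e^(-k*t)
  = 13 + (22 - 13) * e^(-0.015*194)
  = 13 + 9 * e^(-2.910)
  = 13 + 9 * 0.05448
  = 13 + 0.4903
  = 13.49%


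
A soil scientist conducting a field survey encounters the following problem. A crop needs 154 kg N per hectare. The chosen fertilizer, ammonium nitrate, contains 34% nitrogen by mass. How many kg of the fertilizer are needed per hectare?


Rate = N_required / (N_content / 100)
     = 154 / (34 / 100)
     = 154 / 0.34
     = 452.94 kg/ha


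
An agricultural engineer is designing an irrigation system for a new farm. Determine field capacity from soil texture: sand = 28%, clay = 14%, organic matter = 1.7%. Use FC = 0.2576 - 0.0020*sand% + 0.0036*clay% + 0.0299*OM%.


FC = 0.2576 - 0.0020*28 + 0.0036*14 + 0.0299*1.7
   = 0.2576 - 0.0560 + 0.0504 + 0.0508
   = 0.3028


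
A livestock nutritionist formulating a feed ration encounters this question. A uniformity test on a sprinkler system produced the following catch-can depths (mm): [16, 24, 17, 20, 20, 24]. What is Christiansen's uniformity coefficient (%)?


xbar = 121 / 6 = 20.167
sum|xi - xbar| = 15.333
CU = 100 * (1 - 15.333 / (6 * 20.167))
   = 100 * (1 - 0.1267)
   = 87.33%


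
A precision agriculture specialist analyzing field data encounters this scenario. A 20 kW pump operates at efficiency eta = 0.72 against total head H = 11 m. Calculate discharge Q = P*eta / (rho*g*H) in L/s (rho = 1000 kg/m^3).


Q = (P * 1000 * eta) / (rho * g * H)
  = (20 * 1000 * 0.72) / (1000 * 9.81 * 11)
  = 14400 / 107910
  = 0.13344 m^3/s = 133.44 L/s


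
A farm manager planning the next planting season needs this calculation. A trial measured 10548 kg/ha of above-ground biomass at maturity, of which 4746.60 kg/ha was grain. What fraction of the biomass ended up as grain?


HI = grain_yield / biomass
   = 4746.60 / 10548
   = 0.45


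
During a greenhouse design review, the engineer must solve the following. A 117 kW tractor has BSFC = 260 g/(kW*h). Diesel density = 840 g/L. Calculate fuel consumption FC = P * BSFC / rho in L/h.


FC = P * BSFC / rho_fuel
   = 117 * 260 / 840
   = 30420 / 840
   = 36.21 L/h


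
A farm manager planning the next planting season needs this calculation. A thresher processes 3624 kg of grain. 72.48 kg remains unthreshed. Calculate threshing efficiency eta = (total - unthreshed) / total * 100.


eta = (total - unthreshed) / total * 100
    = (3624 - 72.48) / 3624 * 100
    = 3551.52 / 3624 * 100
    = 98%


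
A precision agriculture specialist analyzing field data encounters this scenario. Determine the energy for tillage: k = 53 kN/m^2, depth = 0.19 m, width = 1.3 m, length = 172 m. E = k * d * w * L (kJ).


E = k * d * w * L
  = 53 * 0.19 * 1.3 * 172
  = 2251.65 kJ


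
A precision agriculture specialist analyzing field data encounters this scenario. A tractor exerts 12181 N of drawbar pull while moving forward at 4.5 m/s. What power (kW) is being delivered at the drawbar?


P = F * v / 1000
  = 12181 * 4.5 / 1000
  = 54814.50 / 1000
  = 54.81 kW


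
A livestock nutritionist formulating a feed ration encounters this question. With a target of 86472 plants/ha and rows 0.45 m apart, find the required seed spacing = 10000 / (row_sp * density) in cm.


spacing = 10000 / (row_sp * density)
        = 10000 / (0.45 * 86472)
        = 10000 / 38912.40
        = 0.25699 m = 25.70 cm


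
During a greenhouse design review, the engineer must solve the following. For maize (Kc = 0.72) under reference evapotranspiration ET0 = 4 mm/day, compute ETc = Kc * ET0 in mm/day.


ETc = Kc * ET0
    = 0.72 * 4
    = 2.88 mm/day


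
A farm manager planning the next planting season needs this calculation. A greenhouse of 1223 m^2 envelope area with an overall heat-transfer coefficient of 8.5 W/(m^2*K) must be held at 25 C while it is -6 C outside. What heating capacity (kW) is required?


dT = 25 - (-6) = 31 K
Q = U * A * dT
  = 8.5 * 1223 * 31
  = 322260.50 W = 322.26 kW


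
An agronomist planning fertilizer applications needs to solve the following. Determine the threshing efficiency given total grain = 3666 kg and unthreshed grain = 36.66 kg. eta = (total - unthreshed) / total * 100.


eta = (total - unthreshed) / total * 100
    = (3666 - 36.66) / 3666 * 100
    = 3629.34 / 3666 * 100
    = 99%


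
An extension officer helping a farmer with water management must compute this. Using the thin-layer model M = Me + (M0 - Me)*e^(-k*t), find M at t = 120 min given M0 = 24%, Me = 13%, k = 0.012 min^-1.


M = Me + (M0 - Me) * e^(-k*t)
  = 13 + (24 - 13) * e^(-0.012*120)
  = 13 + 11 * e^(-1.440)
  = 13 + 11 * 0.23693
  = 13 + 2.6062
  = 15.61%


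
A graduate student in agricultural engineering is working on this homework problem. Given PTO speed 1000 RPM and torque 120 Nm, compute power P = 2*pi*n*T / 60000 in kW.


P = 2*pi*n*T / 60000
  = 2*pi * 1000 * 120 / 60000
  = 753982.24 / 60000
  = 12.57 kW


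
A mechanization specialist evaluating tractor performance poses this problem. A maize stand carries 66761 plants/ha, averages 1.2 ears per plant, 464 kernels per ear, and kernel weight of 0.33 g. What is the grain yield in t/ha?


Y = density * ears * kernels * kw
  = 66761 * 1.2 * 464 * 0.33 g/ha
  = 12266933.18 g/ha
  = 12266.93 kg/ha = 12.27 t/ha


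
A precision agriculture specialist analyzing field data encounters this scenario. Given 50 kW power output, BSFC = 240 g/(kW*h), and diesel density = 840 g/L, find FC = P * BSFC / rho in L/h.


FC = P * BSFC / rho_fuel
   = 50 * 240 / 840
   = 12000 / 840
   = 14.29 L/h


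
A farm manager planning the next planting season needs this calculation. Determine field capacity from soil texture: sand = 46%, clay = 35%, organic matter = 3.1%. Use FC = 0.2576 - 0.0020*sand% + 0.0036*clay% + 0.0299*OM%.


FC = 0.2576 - 0.0020*46 + 0.0036*35 + 0.0299*3.1
   = 0.2576 - 0.0920 + 0.1260 + 0.0927
   = 0.3843


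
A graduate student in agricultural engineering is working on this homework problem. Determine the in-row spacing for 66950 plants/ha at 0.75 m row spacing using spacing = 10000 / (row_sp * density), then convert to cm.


spacing = 10000 / (row_sp * density)
        = 10000 / (0.75 * 66950)
        = 10000 / 50212.50
        = 0.19915 m = 19.92 cm


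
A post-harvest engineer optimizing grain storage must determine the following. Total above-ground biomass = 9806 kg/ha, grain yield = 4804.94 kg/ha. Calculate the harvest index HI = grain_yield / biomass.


HI = grain_yield / biomass
   = 4804.94 / 9806
   = 0.49


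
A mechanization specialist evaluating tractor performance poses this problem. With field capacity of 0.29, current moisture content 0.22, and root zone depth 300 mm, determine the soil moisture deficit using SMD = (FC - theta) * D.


SMD = (FC - theta) * D
    = (0.29 - 0.22) * 300
    = 0.070 * 300
    = 21 mm


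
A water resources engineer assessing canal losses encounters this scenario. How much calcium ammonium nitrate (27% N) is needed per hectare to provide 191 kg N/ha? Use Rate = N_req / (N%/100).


Rate = N_required / (N_content / 100)
     = 191 / (27 / 100)
     = 191 / 0.27
     = 707.41 kg/ha


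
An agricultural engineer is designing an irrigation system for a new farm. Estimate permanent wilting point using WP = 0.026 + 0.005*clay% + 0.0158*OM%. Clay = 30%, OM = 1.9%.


WP = 0.026 + 0.005*30 + 0.0158*1.9
   = 0.026 + 0.1500 + 0.0300
   = 0.2060


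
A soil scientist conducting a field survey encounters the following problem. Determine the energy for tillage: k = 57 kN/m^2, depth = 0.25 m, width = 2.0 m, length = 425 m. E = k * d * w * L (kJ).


E = k * d * w * L
  = 57 * 0.25 * 2.0 * 425
  = 12112.50 kJ


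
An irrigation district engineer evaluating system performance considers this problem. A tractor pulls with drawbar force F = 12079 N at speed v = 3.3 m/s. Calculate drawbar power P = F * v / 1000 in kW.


P = F * v / 1000
  = 12079 * 3.3 / 1000
  = 39860.70 / 1000
  = 39.86 kW


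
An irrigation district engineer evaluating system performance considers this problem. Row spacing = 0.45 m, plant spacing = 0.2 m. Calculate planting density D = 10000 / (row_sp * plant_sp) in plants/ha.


D = 10000 / (row_sp * plant_sp)
  = 10000 / (0.45 * 0.2)
  = 10000 / 0.0900
  = 111111.11 plants/ha


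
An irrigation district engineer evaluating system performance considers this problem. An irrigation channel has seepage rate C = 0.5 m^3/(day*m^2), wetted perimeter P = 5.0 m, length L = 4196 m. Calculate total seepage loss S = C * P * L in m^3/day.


S = C * P * L
  = 0.5 * 5.0 * 4196
  = 10490 m^3/day


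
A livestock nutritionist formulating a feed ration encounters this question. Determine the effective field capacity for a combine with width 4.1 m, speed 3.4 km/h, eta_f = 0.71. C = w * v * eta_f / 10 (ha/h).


C = w * v * eta_f / 10
  = 4.1 * 3.4 * 0.71 / 10
  = 9.90 / 10
  = 0.99 ha/h


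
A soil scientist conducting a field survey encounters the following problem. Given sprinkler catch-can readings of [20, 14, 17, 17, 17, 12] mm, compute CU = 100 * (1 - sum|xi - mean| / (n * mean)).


xbar = 97 / 6 = 16.167
sum|xi - xbar| = 12.667
CU = 100 * (1 - 12.667 / (6 * 16.167))
   = 100 * (1 - 0.1306)
   = 86.94%


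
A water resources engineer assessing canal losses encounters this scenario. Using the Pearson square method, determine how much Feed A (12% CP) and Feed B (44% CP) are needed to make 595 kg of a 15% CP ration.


parts_A = CP_b - target = 44 - 15 = 29
parts_B = target - CP_a = 15 - 12 = 3
total_parts = 29 + 3 = 32
Feed A = 595 * 29 / 32 = 539.22 kg
Feed B = 595 * 3 / 32 = 55.78 kg

539.22 kg


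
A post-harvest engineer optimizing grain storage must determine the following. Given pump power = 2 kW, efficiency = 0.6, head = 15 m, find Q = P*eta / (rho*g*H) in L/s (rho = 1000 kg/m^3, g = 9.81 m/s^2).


Q = (P * 1000 * eta) / (rho * g * H)
  = (2 * 1000 * 0.6) / (1000 * 9.81 * 15)
  = 1200 / 147150
  = 0.00815 m^3/s = 8.15 L/s


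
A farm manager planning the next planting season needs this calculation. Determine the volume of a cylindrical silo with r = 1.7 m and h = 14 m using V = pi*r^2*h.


V = pi * r^2 * h
  = pi * 1.7^2 * 14
  = pi * 2.89 * 14
  = 127.11 m^3


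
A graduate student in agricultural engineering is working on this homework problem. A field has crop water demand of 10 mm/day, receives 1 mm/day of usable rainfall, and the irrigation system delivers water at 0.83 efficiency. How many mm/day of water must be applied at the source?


IWR = (ETc - Pe) / Ea
    = (10 - 1) / 0.83
    = 9 / 0.83
    = 10.84 mm/day


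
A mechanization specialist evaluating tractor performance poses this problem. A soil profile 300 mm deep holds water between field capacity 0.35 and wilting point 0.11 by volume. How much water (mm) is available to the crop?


AW = (FC - WP) * D
   = (0.35 - 0.11) * 300
   = 0.24 * 300
   = 72 mm


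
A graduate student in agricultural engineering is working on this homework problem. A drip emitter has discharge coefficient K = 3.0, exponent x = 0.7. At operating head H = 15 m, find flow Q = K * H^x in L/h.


Q = K * H^x
  = 3.0 * 15^0.7
  = 3.0 * 6.6568
  = 19.97 L/h


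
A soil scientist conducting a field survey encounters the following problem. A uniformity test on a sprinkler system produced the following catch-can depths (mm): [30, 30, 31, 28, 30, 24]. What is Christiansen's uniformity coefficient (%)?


xbar = 173 / 6 = 28.833
sum|xi - xbar| = 11.333
CU = 100 * (1 - 11.333 / (6 * 28.833))
   = 100 * (1 - 0.0655)
   = 93.45%


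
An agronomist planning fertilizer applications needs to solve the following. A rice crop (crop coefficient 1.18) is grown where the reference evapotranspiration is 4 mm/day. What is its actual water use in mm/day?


ETc = Kc * ET0
    = 1.18 * 4
    = 4.72 mm/day


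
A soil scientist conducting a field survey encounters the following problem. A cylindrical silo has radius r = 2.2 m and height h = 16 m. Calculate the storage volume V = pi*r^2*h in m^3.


V = pi * r^2 * h
  = pi * 2.2^2 * 16
  = pi * 4.84 * 16
  = 243.28 m^3


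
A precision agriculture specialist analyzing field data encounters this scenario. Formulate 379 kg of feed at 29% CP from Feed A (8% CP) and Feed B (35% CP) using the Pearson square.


parts_A = CP_b - target = 35 - 29 = 6
parts_B = target - CP_a = 29 - 8 = 21
total_parts = 6 + 21 = 27
Feed A = 379 * 6 / 27 = 84.22 kg
Feed B = 379 * 21 / 27 = 294.78 kg

84.22 kg


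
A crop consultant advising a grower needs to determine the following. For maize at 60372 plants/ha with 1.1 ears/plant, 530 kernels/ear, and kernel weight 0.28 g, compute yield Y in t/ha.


Y = density * ears * kernels * kw
  = 60372 * 1.1 * 530 * 0.28 g/ha
  = 9855125.28 g/ha
  = 9855.13 kg/ha = 9.86 t/ha


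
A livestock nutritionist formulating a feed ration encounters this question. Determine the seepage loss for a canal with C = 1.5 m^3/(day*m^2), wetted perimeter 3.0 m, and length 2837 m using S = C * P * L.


S = C * P * L
  = 1.5 * 3.0 * 2837
  = 12766.50 m^3/day


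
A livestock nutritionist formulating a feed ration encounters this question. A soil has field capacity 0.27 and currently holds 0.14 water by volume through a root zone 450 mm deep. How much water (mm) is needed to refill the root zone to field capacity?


SMD = (FC - theta) * D
    = (0.27 - 0.14) * 450
    = 0.130 * 450
    = 58.50 mm


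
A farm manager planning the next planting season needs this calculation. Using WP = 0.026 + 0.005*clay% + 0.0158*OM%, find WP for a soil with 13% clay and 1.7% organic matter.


WP = 0.026 + 0.005*13 + 0.0158*1.7
   = 0.026 + 0.0650 + 0.0269
   = 0.1179


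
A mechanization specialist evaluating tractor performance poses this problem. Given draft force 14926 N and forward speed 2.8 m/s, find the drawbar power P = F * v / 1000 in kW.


P = F * v / 1000
  = 14926 * 2.8 / 1000
  = 41792.80 / 1000
  = 41.79 kW


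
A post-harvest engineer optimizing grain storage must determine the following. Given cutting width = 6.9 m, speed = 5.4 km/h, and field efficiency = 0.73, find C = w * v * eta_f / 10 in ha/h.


C = w * v * eta_f / 10
  = 6.9 * 5.4 * 0.73 / 10
  = 27.20 / 10
  = 2.72 ha/h


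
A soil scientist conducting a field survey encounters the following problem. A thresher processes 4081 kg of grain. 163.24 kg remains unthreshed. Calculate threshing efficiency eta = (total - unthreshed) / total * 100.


eta = (total - unthreshed) / total * 100
    = (4081 - 163.24) / 4081 * 100
    = 3917.76 / 4081 * 100
    = 96%


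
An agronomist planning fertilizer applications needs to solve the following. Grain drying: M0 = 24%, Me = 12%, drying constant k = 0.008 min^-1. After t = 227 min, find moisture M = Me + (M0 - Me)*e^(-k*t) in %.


M = Me + (M0 - Me) * e^(-k*t)
  = 12 + (24 - 12) * e^(-0.008*227)
  = 12 + 12 * e^(-1.816)
  = 12 + 12 * 0.16268
  = 12 + 1.9521
  = 13.95%


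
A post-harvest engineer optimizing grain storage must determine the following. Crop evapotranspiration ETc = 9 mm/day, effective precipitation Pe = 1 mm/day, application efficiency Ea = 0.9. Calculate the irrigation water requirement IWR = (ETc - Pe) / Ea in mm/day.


IWR = (ETc - Pe) / Ea
    = (9 - 1) / 0.9
    = 8 / 0.9
    = 8.89 mm/day


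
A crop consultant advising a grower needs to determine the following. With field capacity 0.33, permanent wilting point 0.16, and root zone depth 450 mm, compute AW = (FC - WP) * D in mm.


AW = (FC - WP) * D
   = (0.33 - 0.16) * 450
   = 0.17 * 450
   = 76.50 mm


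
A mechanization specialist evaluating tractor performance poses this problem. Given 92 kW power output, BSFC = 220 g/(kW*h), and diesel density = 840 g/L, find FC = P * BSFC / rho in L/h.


FC = P * BSFC / rho_fuel
   = 92 * 220 / 840
   = 20240 / 840
   = 24.10 L/h


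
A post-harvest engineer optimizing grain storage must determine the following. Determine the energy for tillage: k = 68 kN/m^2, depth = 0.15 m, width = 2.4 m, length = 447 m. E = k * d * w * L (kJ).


E = k * d * w * L
  = 68 * 0.15 * 2.4 * 447
  = 10942.56 kJ


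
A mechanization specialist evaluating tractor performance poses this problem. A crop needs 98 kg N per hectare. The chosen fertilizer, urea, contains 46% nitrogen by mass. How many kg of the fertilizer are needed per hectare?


Rate = N_required / (N_content / 100)
     = 98 / (46 / 100)
     = 98 / 0.46
     = 213.04 kg/ha


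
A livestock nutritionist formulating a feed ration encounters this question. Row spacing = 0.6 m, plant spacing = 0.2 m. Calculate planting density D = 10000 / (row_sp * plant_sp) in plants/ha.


D = 10000 / (row_sp * plant_sp)
  = 10000 / (0.6 * 0.2)
  = 10000 / 0.1200
  = 83333.33 plants/ha


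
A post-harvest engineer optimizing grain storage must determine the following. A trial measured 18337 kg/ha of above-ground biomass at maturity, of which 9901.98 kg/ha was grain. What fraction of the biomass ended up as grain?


HI = grain_yield / biomass
   = 9901.98 / 18337
   = 0.54


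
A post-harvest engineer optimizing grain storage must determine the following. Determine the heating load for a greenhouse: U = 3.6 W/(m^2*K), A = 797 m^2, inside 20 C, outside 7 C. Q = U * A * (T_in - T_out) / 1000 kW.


dT = 20 - (7) = 13 K
Q = U * A * dT
  = 3.6 * 797 * 13
  = 37299.60 W = 37.30 kW


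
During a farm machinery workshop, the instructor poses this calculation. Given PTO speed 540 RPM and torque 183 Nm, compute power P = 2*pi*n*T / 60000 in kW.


P = 2*pi*n*T / 60000
  = 2*pi * 540 * 183 / 60000
  = 620904.37 / 60000
  = 10.35 kW


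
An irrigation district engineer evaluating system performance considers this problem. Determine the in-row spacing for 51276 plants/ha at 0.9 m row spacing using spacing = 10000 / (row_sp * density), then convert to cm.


spacing = 10000 / (row_sp * density)
        = 10000 / (0.9 * 51276)
        = 10000 / 46148.40
        = 0.21669 m = 21.67 cm


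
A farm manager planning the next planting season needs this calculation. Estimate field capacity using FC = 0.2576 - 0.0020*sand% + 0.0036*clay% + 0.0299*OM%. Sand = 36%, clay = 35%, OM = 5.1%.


FC = 0.2576 - 0.0020*36 + 0.0036*35 + 0.0299*5.1
   = 0.2576 - 0.0720 + 0.1260 + 0.1525
   = 0.4641


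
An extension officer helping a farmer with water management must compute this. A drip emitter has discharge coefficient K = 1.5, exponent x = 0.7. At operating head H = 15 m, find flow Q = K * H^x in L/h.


Q = K * H^x
  = 1.5 * 15^0.7
  = 1.5 * 6.6568
  = 9.99 L/h


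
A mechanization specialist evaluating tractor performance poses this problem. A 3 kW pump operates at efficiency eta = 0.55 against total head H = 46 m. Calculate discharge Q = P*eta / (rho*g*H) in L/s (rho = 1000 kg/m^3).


Q = (P * 1000 * eta) / (rho * g * H)
  = (3 * 1000 * 0.55) / (1000 * 9.81 * 46)
  = 1650 / 451260
  = 0.00366 m^3/s = 3.66 L/s


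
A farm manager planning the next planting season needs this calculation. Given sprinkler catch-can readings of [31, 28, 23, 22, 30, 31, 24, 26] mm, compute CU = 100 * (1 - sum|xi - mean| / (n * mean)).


xbar = 215 / 8 = 26.875
sum|xi - xbar| = 25
CU = 100 * (1 - 25 / (8 * 26.875))
   = 100 * (1 - 0.1163)
   = 88.37%


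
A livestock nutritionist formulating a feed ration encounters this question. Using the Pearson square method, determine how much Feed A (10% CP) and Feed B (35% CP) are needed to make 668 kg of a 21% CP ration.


parts_A = CP_b - target = 35 - 21 = 14
parts_B = target - CP_a = 21 - 10 = 11
total_parts = 14 + 11 = 25
Feed A = 668 * 14 / 25 = 374.08 kg
Feed B = 668 * 11 / 25 = 293.92 kg

374.08 kg


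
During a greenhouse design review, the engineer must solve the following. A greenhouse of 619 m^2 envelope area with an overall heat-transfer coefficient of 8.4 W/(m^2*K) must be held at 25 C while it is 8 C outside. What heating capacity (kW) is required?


dT = 25 - (8) = 17 K
Q = U * A * dT
  = 8.4 * 619 * 17
  = 88393.20 W = 88.39 kW


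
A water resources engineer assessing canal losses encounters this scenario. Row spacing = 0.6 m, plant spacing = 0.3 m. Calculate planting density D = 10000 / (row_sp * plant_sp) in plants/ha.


D = 10000 / (row_sp * plant_sp)
  = 10000 / (0.6 * 0.3)
  = 10000 / 0.1800
  = 55555.56 plants/ha


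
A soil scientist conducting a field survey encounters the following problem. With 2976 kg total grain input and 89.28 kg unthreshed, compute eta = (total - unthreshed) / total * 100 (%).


eta = (total - unthreshed) / total * 100
    = (2976 - 89.28) / 2976 * 100
    = 2886.72 / 2976 * 100
    = 97%


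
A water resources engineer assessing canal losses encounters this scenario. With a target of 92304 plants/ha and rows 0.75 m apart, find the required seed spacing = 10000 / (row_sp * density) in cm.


spacing = 10000 / (row_sp * density)
        = 10000 / (0.75 * 92304)
        = 10000 / 69228
        = 0.14445 m = 14.45 cm


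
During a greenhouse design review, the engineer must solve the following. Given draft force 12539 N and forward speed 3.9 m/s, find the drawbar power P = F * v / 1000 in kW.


P = F * v / 1000
  = 12539 * 3.9 / 1000
  = 48902.10 / 1000
  = 48.90 kW


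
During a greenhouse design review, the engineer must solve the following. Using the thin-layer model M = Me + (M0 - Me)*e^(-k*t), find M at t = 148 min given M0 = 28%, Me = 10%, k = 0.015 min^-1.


M = Me + (M0 - Me) * e^(-k*t)
  = 10 + (28 - 10) * e^(-0.015*148)
  = 10 + 18 * e^(-2.220)
  = 10 + 18 * 0.10861
  = 10 + 1.9550
  = 11.95%


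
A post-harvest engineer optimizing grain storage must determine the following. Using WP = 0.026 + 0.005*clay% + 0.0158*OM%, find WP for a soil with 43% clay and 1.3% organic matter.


WP = 0.026 + 0.005*43 + 0.0158*1.3
   = 0.026 + 0.2150 + 0.0205
   = 0.2615


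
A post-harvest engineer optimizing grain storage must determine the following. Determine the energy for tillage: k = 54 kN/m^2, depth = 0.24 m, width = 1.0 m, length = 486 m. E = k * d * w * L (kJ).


E = k * d * w * L
  = 54 * 0.24 * 1.0 * 486
  = 6298.56 kJ


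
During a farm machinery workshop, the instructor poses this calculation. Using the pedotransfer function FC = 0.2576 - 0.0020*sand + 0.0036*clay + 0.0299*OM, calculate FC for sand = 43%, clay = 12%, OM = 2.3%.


FC = 0.2576 - 0.0020*43 + 0.0036*12 + 0.0299*2.3
   = 0.2576 - 0.0860 + 0.0432 + 0.0688
   = 0.2836


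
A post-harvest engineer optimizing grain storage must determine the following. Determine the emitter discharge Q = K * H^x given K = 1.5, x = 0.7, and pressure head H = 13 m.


Q = K * H^x
  = 1.5 * 13^0.7
  = 1.5 * 6.0223
  = 9.03 L/h


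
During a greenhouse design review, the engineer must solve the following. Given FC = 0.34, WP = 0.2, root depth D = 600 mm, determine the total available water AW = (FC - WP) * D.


AW = (FC - WP) * D
   = (0.34 - 0.2) * 600
   = 0.14 * 600
   = 84 mm


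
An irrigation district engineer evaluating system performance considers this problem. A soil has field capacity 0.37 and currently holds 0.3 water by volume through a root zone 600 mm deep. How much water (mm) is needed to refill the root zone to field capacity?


SMD = (FC - theta) * D
    = (0.37 - 0.3) * 600
    = 0.070 * 600
    = 42 mm


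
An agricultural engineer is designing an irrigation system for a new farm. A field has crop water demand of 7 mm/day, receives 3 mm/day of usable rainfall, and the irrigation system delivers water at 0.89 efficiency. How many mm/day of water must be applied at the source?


IWR = (ETc - Pe) / Ea
    = (7 - 3) / 0.89
    = 4 / 0.89
    = 4.49 mm/day


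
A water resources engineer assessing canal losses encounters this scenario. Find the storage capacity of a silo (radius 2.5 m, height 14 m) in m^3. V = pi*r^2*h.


V = pi * r^2 * h
  = pi * 2.5^2 * 14
  = pi * 6.25 * 14
  = 274.89 m^3


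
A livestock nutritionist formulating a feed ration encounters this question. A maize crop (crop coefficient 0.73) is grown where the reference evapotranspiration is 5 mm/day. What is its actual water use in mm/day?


ETc = Kc * ET0
    = 0.73 * 5
    = 3.65 mm/day


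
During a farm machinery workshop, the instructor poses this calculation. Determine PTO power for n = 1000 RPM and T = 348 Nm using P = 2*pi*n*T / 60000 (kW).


P = 2*pi*n*T / 60000
  = 2*pi * 1000 * 348 / 60000
  = 2186548.49 / 60000
  = 36.44 kW


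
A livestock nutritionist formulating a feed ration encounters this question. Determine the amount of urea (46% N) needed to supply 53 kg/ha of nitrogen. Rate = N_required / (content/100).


Rate = N_required / (N_content / 100)
     = 53 / (46 / 100)
     = 53 / 0.46
     = 115.22 kg/ha


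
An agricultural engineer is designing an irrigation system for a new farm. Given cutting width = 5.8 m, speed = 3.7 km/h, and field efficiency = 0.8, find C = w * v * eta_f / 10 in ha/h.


C = w * v * eta_f / 10
  = 5.8 * 3.7 * 0.8 / 10
  = 17.17 / 10
  = 1.72 ha/h


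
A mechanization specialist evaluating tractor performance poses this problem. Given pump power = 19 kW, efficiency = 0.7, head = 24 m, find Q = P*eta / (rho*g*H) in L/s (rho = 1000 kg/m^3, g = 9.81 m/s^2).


Q = (P * 1000 * eta) / (rho * g * H)
  = (19 * 1000 * 0.7) / (1000 * 9.81 * 24)
  = 13300 / 235440
  = 0.05649 m^3/s = 56.49 L/s


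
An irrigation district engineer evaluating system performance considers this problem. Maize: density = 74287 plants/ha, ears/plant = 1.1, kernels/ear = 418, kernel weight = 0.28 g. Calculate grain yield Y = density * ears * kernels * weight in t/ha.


Y = density * ears * kernels * kw
  = 74287 * 1.1 * 418 * 0.28 g/ha
  = 9564005.53 g/ha
  = 9564.01 kg/ha = 9.56 t/ha


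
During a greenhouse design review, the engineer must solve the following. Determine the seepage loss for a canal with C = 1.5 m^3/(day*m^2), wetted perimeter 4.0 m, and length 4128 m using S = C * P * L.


S = C * P * L
  = 1.5 * 4.0 * 4128
  = 24768 m^3/day


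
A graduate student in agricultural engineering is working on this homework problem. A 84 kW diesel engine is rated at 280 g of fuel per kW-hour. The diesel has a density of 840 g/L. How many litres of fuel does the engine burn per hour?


FC = P * BSFC / rho_fuel
   = 84 * 280 / 840
   = 23520 / 840
   = 28 L/h


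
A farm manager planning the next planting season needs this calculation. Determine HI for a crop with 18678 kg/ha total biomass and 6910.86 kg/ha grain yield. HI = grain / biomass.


HI = grain_yield / biomass
   = 6910.86 / 18678
   = 0.37


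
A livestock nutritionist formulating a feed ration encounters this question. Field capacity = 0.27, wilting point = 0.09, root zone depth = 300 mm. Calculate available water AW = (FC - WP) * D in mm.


AW = (FC - WP) * D
   = (0.27 - 0.09) * 300
   = 0.18 * 300
   = 54 mm


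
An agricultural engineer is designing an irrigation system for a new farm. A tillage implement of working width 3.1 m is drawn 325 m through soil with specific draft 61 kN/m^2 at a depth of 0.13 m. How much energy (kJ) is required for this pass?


E = k * d * w * L
  = 61 * 0.13 * 3.1 * 325
  = 7989.48 kJ


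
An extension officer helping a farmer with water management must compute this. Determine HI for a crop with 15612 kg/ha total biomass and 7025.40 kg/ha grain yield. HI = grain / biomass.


HI = grain_yield / biomass
   = 7025.40 / 15612
   = 0.45


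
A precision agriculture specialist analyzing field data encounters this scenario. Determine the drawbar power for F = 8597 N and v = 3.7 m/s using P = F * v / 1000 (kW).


P = F * v / 1000
  = 8597 * 3.7 / 1000
  = 31808.90 / 1000
  = 31.81 kW


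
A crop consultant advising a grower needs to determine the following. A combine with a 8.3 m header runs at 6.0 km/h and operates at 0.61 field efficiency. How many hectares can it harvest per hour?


C = w * v * eta_f / 10
  = 8.3 * 6.0 * 0.61 / 10
  = 30.38 / 10
  = 3.04 ha/h


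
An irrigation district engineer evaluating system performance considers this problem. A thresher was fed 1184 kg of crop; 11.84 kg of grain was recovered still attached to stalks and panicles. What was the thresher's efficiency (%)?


eta = (total - unthreshed) / total * 100
    = (1184 - 11.84) / 1184 * 100
    = 1172.16 / 1184 * 100
    = 99%


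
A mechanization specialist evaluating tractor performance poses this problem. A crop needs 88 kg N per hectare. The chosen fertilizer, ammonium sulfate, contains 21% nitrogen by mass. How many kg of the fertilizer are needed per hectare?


Rate = N_required / (N_content / 100)
     = 88 / (21 / 100)
     = 88 / 0.21
     = 419.05 kg/ha


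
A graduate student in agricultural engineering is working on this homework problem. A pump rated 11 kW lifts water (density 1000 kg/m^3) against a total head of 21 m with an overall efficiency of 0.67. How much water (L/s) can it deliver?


Q = (P * 1000 * eta) / (rho * g * H)
  = (11 * 1000 * 0.67) / (1000 * 9.81 * 21)
  = 7370 / 206010
  = 0.03577 m^3/s = 35.77 L/s


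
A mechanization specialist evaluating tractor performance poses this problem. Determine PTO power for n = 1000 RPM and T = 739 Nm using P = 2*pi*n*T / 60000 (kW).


P = 2*pi*n*T / 60000
  = 2*pi * 1000 * 739 / 60000
  = 4643273.94 / 60000
  = 77.39 kW


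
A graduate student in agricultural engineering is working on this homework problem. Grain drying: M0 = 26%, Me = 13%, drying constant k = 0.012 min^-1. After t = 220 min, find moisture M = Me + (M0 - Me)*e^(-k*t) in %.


M = Me + (M0 - Me) * e^(-k*t)
  = 13 + (26 - 13) * e^(-0.012*220)
  = 13 + 13 * e^(-2.640)
  = 13 + 13 * 0.07136
  = 13 + 0.9277
  = 13.93%


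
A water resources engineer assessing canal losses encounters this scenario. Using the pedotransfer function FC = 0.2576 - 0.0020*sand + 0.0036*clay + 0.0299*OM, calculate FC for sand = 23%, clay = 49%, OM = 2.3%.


FC = 0.2576 - 0.0020*23 + 0.0036*49 + 0.0299*2.3
   = 0.2576 - 0.0460 + 0.1764 + 0.0688
   = 0.4568


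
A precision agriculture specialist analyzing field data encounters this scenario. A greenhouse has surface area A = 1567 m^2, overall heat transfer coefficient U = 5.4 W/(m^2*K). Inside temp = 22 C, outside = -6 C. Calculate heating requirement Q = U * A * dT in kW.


dT = 22 - (-6) = 28 K
Q = U * A * dT
  = 5.4 * 1567 * 28
  = 236930.40 W = 236.93 kW


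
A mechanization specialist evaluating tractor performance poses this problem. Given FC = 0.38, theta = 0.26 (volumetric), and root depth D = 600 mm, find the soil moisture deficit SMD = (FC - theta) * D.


SMD = (FC - theta) * D
    = (0.38 - 0.26) * 600
    = 0.120 * 600
    = 72 mm


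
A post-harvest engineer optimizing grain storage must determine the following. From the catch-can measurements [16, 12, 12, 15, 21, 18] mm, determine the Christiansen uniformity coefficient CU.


xbar = 94 / 6 = 15.667
sum|xi - xbar| = 16
CU = 100 * (1 - 16 / (6 * 15.667))
   = 100 * (1 - 0.1702)
   = 82.98%


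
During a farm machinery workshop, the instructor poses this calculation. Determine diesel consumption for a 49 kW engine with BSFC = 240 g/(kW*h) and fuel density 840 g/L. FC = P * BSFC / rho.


FC = P * BSFC / rho_fuel
   = 49 * 240 / 840
   = 11760 / 840
   = 14 L/h


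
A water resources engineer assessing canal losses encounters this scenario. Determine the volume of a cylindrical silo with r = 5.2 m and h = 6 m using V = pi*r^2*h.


V = pi * r^2 * h
  = pi * 5.2^2 * 6
  = pi * 27.04 * 6
  = 509.69 m^3


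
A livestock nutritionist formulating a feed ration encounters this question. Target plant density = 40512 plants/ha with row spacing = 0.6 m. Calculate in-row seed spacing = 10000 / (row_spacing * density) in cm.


spacing = 10000 / (row_sp * density)
        = 10000 / (0.6 * 40512)
        = 10000 / 24307.20
        = 0.41140 m = 41.14 cm


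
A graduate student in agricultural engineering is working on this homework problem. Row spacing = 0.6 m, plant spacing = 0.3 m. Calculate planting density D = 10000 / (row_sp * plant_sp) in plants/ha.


D = 10000 / (row_sp * plant_sp)
  = 10000 / (0.6 * 0.3)
  = 10000 / 0.1800
  = 55555.56 plants/ha


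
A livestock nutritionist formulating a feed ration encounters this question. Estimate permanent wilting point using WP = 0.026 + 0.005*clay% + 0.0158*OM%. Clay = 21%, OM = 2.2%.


WP = 0.026 + 0.005*21 + 0.0158*2.2
   = 0.026 + 0.1050 + 0.0348
   = 0.1658


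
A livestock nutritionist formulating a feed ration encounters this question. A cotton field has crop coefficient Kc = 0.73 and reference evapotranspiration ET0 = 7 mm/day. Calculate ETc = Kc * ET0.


ETc = Kc * ET0
    = 0.73 * 7
    = 5.11 mm/day


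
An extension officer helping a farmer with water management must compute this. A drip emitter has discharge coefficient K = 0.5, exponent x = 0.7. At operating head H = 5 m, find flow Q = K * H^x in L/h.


Q = K * H^x
  = 0.5 * 5^0.7
  = 0.5 * 3.0852
  = 1.54 L/h


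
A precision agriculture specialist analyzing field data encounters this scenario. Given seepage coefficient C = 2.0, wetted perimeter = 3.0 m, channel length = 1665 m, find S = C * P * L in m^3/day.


S = C * P * L
  = 2.0 * 3.0 * 1665
  = 9990 m^3/day


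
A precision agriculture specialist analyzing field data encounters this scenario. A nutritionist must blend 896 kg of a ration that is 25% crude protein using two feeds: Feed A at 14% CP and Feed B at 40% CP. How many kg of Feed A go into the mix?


parts_A = CP_b - target = 40 - 25 = 15
parts_B = target - CP_a = 25 - 14 = 11
total_parts = 15 + 11 = 26
Feed A = 896 * 15 / 26 = 516.92 kg
Feed B = 896 * 11 / 26 = 379.08 kg

516.92 kg


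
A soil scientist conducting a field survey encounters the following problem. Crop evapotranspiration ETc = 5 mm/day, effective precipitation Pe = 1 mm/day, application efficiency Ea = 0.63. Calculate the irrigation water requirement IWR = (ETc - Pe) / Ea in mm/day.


IWR = (ETc - Pe) / Ea
    = (5 - 1) / 0.63
    = 4 / 0.63
    = 6.35 mm/day


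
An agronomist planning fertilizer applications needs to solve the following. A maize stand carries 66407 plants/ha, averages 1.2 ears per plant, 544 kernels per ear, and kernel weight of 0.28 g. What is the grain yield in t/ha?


Y = density * ears * kernels * kw
  = 66407 * 1.2 * 544 * 0.28 g/ha
  = 12138137.09 g/ha
  = 12138.14 kg/ha = 12.14 t/ha


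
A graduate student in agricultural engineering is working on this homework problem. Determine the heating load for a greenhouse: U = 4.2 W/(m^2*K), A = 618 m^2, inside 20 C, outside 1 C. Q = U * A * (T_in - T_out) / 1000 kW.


dT = 20 - (1) = 19 K
Q = U * A * dT
  = 4.2 * 618 * 19
  = 49316.40 W = 49.32 kW


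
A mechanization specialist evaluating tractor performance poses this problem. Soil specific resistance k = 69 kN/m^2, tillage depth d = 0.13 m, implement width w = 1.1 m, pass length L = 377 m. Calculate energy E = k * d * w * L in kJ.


E = k * d * w * L
  = 69 * 0.13 * 1.1 * 377
  = 3719.86 kJ


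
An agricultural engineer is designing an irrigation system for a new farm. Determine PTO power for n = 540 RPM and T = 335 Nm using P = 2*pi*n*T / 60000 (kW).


P = 2*pi*n*T / 60000
  = 2*pi * 540 * 335 / 60000
  = 1136628.22 / 60000
  = 18.94 kW


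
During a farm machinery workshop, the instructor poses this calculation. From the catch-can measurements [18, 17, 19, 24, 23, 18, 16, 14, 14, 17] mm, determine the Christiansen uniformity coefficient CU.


xbar = 180 / 10 = 18
sum|xi - xbar| = 24
CU = 100 * (1 - 24 / (10 * 18))
   = 100 * (1 - 0.1333)
   = 86.67%


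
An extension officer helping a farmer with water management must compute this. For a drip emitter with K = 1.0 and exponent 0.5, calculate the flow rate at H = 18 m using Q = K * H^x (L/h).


Q = K * H^x
  = 1.0 * 18^0.5
  = 1.0 * 4.2426
  = 4.24 L/h


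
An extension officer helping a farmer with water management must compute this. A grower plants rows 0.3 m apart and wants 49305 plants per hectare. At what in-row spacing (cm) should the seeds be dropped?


spacing = 10000 / (row_sp * density)
        = 10000 / (0.3 * 49305)
        = 10000 / 14791.50
        = 0.67606 m = 67.61 cm


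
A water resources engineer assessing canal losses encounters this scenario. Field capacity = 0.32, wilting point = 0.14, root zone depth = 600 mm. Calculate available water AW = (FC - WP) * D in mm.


AW = (FC - WP) * D
   = (0.32 - 0.14) * 600
   = 0.18 * 600
   = 108 mm


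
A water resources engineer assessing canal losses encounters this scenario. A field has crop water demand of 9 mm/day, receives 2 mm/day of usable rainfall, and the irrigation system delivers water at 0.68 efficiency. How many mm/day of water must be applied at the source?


IWR = (ETc - Pe) / Ea
    = (9 - 2) / 0.68
    = 7 / 0.68
    = 10.29 mm/day


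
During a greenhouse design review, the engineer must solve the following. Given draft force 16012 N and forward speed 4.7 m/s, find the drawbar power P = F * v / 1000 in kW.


P = F * v / 1000
  = 16012 * 4.7 / 1000
  = 75256.40 / 1000
  = 75.26 kW


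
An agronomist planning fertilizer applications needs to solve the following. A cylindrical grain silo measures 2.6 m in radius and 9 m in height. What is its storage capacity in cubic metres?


V = pi * r^2 * h
  = pi * 2.6^2 * 9
  = pi * 6.76 * 9
  = 191.13 m^3


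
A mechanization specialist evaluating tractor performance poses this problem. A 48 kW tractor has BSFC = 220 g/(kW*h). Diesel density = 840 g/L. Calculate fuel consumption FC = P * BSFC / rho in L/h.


FC = P * BSFC / rho_fuel
   = 48 * 220 / 840
   = 10560 / 840
   = 12.57 L/h


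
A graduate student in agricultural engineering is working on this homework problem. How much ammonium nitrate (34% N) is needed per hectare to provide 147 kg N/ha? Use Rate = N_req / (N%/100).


Rate = N_required / (N_content / 100)
     = 147 / (34 / 100)
     = 147 / 0.34
     = 432.35 kg/ha


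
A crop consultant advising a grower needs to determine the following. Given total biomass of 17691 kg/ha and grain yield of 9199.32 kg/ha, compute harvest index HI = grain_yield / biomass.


HI = grain_yield / biomass
   = 9199.32 / 17691
   = 0.52


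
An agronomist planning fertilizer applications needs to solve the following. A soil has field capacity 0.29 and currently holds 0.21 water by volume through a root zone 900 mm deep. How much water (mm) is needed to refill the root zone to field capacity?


SMD = (FC - theta) * D
    = (0.29 - 0.21) * 900
    = 0.080 * 900
    = 72 mm
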